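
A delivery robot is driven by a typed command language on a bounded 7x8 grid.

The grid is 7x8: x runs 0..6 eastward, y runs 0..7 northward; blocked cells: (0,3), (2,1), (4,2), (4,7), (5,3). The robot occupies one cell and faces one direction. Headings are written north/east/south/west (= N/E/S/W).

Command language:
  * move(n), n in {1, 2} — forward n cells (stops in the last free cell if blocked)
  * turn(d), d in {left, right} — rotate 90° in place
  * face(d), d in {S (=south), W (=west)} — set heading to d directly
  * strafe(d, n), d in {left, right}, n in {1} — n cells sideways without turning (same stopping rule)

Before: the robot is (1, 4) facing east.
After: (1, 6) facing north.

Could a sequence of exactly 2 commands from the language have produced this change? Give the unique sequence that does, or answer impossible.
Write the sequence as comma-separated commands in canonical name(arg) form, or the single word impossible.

key: position moved to (1,6) AND the heading swung to N — translation plus rotation needed
from: (1, 4) facing east
1. turn(left) → (1, 4) facing north
2. move(2) → (1, 6) facing north
no rival 2-sequence matches.

turn(left), move(2)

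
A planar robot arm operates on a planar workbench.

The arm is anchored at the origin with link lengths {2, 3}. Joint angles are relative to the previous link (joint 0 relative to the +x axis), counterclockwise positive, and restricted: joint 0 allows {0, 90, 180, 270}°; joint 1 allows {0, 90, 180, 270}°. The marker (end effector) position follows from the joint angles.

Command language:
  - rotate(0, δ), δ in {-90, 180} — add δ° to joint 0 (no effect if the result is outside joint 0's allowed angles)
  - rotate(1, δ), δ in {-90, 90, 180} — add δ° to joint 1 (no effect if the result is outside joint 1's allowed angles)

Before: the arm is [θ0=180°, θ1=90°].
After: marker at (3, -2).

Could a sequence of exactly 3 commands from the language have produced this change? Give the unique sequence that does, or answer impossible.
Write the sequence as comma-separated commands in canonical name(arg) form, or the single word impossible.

initial: [θ0=180°, θ1=90°]
[1] after rotate(0, -90): [θ0=90°, θ1=90°]
[2] after rotate(0, -90): [θ0=0°, θ1=90°]
[3] after rotate(0, -90): [θ0=270°, θ1=90°]
no other 3-command option fits: unique.

rotate(0, -90), rotate(0, -90), rotate(0, -90)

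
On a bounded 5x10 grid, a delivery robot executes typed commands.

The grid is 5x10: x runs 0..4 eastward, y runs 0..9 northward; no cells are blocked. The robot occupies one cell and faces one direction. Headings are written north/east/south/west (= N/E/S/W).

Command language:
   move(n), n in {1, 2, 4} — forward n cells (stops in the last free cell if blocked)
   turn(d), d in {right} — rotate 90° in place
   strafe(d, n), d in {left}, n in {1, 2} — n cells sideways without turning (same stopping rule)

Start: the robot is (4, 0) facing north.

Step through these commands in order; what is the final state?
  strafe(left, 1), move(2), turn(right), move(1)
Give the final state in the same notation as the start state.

(4, 2) facing east

t0: (4, 0) facing north
[1] after strafe(left, 1): (3, 0) facing north
[2] after move(2): (3, 2) facing north
[3] after turn(right): (3, 2) facing east
[4] after move(1): (4, 2) facing east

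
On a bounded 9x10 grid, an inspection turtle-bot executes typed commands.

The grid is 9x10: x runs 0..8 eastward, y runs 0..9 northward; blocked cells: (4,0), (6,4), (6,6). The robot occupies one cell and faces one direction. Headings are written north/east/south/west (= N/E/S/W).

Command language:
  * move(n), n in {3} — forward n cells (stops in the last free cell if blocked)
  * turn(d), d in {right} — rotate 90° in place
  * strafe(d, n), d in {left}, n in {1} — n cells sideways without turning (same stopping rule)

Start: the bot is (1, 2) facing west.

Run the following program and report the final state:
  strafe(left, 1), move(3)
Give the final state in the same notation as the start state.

(0, 1) facing west

t0: (1, 2) facing west
[1] after strafe(left, 1): (1, 1) facing west
[2] after move(3): (0, 1) facing west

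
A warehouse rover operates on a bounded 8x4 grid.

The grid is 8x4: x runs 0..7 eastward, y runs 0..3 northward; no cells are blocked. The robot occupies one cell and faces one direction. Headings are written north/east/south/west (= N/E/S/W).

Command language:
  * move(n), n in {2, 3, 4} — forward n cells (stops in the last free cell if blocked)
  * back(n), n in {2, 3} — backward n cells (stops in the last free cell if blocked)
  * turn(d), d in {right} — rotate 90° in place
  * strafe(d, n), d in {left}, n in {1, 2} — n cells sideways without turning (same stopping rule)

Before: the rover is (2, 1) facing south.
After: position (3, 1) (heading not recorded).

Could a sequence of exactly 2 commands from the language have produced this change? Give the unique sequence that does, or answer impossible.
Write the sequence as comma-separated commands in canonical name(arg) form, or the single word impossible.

strafe(left, 1), turn(right)

key: order matters: swapping strafe(left, 1) and turn(right) lands elsewhere
initial: (2, 1) facing south
step 1 (strafe(left, 1)): (3, 1) facing south
step 2 (turn(right)): (3, 1) facing west
uniquely the one of 64 2-step routes that fits.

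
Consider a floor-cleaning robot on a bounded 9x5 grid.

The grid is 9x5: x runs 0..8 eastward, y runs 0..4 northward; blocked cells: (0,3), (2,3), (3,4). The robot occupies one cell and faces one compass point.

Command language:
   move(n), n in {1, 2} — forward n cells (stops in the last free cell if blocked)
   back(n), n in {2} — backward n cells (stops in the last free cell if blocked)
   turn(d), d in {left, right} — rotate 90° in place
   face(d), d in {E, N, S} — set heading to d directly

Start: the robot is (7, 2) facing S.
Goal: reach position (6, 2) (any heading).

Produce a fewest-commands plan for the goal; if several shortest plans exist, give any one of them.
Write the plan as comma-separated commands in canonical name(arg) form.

turn(right), move(1)

begin: (7, 2) facing S
step 1 (turn(right)): (7, 2) facing W
step 2 (move(1)): (6, 2) facing W
nothing shorter than 2 reaches the goal.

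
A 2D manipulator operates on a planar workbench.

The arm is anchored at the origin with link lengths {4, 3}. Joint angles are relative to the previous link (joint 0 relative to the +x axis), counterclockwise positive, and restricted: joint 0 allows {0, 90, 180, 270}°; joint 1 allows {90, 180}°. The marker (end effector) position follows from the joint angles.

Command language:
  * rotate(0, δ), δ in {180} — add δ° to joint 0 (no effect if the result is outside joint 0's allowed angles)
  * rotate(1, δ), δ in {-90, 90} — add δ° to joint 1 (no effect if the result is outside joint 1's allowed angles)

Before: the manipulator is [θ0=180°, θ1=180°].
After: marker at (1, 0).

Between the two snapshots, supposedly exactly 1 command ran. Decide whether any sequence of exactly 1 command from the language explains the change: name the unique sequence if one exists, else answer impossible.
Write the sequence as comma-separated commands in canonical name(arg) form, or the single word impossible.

begin: [θ0=180°, θ1=180°]
1. rotate(0, 180) → [θ0=0°, θ1=180°]
no rival 1-sequence matches.

rotate(0, 180)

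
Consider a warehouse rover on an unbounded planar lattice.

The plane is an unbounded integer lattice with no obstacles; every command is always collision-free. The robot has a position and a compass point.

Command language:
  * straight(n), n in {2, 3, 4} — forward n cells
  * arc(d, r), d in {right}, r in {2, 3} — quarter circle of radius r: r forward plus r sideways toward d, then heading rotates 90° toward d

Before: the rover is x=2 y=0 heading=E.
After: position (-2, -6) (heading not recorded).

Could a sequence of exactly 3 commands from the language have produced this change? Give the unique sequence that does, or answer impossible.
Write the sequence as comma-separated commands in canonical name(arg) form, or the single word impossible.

arc(right, 3), arc(right, 3), straight(4)

key: running straight(4) before arc(right, 3) would end elsewhere — order is forced
t0: x=2 y=0 heading=E
t=1 arc(right, 3) ⇒ x=5 y=-3 heading=S
t=2 arc(right, 3) ⇒ x=2 y=-6 heading=W
t=3 straight(4) ⇒ x=-2 y=-6 heading=W
all 125 alternatives checked — unique.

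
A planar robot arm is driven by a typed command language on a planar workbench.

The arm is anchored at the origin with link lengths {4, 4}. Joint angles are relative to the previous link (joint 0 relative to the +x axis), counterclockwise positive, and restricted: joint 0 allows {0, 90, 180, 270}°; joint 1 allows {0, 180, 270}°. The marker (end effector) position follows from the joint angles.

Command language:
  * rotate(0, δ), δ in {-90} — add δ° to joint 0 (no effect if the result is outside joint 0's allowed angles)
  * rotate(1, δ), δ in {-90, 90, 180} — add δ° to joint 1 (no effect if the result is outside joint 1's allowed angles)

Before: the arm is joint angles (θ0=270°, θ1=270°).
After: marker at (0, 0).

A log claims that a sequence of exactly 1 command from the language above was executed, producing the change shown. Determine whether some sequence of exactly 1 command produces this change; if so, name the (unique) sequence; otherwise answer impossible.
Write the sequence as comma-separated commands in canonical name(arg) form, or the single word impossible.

rotate(1, -90)

initial: joint angles (θ0=270°, θ1=270°)
t=1 rotate(1, -90) ⇒ joint angles (θ0=270°, θ1=180°)
uniquely the one of 4 1-step routes that fits.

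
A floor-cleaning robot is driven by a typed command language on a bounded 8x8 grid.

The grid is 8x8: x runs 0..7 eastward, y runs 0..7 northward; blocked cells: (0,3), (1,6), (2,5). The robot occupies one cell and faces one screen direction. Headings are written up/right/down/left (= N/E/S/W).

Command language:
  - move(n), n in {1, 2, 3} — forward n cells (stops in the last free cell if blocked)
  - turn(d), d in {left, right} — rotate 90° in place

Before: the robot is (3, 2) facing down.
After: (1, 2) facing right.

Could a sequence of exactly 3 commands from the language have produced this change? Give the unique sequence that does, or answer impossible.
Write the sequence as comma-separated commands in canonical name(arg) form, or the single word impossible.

every 3-command combo misses the target.

impossible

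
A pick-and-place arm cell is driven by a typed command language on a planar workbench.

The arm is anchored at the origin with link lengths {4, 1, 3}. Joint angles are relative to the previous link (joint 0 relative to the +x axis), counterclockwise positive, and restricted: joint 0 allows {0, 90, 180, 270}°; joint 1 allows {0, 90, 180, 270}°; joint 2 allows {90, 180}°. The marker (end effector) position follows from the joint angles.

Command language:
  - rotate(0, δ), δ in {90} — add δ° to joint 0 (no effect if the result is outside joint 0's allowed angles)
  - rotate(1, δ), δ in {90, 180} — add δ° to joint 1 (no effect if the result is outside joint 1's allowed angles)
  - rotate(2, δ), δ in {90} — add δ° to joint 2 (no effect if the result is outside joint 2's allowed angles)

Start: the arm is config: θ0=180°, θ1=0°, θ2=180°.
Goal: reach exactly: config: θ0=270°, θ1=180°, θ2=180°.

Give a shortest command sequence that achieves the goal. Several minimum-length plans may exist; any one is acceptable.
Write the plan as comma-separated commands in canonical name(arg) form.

t0: config: θ0=180°, θ1=0°, θ2=180°
t=1 rotate(0, 90) ⇒ config: θ0=270°, θ1=0°, θ2=180°
t=2 rotate(1, 180) ⇒ config: θ0=270°, θ1=180°, θ2=180°
nothing shorter than 2 reaches the goal.

rotate(0, 90), rotate(1, 180)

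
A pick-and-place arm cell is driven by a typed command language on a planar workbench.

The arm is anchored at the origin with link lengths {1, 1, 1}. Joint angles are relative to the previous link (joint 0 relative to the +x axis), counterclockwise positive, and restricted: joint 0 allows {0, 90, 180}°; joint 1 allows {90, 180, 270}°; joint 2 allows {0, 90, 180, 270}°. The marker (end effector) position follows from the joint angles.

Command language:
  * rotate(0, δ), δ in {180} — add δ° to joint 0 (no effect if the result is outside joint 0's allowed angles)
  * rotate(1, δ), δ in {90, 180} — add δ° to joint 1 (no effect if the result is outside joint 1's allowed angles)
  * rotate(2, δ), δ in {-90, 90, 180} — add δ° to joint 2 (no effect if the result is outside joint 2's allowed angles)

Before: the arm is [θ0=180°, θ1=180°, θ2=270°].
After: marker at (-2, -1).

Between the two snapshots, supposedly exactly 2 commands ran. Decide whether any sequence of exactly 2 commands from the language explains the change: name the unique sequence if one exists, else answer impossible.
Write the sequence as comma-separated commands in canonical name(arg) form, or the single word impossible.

rotate(1, 90), rotate(1, 180)

key: running rotate(1, 180) before rotate(1, 90) would end elsewhere — order is forced
begin: [θ0=180°, θ1=180°, θ2=270°]
1. rotate(1, 90) → [θ0=180°, θ1=270°, θ2=270°]
2. rotate(1, 180) → [θ0=180°, θ1=90°, θ2=270°]
all 36 alternatives checked — unique.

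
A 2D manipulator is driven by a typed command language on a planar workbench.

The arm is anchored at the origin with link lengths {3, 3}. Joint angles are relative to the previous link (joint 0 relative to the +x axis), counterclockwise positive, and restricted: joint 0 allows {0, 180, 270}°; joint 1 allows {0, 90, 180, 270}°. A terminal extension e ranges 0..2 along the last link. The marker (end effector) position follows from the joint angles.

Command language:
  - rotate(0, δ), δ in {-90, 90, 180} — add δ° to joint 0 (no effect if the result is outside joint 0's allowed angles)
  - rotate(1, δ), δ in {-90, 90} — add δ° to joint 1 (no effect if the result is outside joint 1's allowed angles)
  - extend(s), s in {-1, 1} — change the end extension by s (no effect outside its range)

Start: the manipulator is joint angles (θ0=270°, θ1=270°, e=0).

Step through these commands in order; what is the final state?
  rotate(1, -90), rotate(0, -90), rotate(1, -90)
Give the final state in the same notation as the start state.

start: joint angles (θ0=270°, θ1=270°, e=0)
step 1 (rotate(1, -90)): joint angles (θ0=270°, θ1=180°, e=0)
step 2 (rotate(0, -90)): joint angles (θ0=180°, θ1=180°, e=0)
step 3 (rotate(1, -90)): joint angles (θ0=180°, θ1=90°, e=0)

joint angles (θ0=180°, θ1=90°, e=0)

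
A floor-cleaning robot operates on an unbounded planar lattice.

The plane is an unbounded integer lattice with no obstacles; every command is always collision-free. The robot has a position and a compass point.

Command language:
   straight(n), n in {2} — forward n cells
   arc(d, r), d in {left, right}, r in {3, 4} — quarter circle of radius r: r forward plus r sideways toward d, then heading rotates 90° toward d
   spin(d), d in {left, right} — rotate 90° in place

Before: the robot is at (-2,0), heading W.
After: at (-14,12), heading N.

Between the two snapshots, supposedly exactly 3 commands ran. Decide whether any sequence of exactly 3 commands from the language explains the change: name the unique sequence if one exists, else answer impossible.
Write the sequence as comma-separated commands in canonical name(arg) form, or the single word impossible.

arc(right, 4), arc(left, 4), arc(right, 4)

key: cell and facing (now N) both changed — the 3 commands mix motion and turning
start: at (-2,0), heading W
step 1 (arc(right, 4)): at (-6,4), heading N
step 2 (arc(left, 4)): at (-10,8), heading W
step 3 (arc(right, 4)): at (-14,12), heading N
all 343 alternatives checked — unique.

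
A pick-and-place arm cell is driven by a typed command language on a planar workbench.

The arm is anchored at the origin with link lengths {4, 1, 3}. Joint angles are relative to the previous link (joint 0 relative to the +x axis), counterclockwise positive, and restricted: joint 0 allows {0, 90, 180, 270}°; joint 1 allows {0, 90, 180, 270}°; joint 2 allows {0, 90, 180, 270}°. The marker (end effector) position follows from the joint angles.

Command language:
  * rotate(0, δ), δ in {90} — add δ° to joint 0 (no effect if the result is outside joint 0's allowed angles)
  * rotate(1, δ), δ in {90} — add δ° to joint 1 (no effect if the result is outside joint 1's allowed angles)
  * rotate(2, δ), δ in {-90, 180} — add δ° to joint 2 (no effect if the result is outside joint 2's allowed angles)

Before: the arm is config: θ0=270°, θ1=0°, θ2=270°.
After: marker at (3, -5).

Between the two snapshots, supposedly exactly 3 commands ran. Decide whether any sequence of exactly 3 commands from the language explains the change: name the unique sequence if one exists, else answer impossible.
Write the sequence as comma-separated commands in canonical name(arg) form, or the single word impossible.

t0: config: θ0=270°, θ1=0°, θ2=270°
step 1 (rotate(2, 180)): config: θ0=270°, θ1=0°, θ2=90°
step 2 (rotate(2, 180)): config: θ0=270°, θ1=0°, θ2=270°
step 3 (rotate(2, 180)): config: θ0=270°, θ1=0°, θ2=90°
no rival 3-sequence matches.

rotate(2, 180), rotate(2, 180), rotate(2, 180)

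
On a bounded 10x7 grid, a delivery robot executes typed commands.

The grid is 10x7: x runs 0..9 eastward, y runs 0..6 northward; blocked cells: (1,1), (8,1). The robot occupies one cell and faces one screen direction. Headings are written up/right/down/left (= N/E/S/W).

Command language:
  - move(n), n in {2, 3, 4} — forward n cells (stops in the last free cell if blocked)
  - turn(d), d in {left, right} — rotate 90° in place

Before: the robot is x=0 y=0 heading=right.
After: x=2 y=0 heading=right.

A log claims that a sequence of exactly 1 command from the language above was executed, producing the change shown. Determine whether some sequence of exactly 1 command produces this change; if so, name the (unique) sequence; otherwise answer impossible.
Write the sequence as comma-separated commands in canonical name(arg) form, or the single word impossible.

move(2)

key: heading stays E — the single command does not turn
initial: x=0 y=0 heading=right
step 1 (move(2)): x=2 y=0 heading=right
all 5 alternatives checked — unique.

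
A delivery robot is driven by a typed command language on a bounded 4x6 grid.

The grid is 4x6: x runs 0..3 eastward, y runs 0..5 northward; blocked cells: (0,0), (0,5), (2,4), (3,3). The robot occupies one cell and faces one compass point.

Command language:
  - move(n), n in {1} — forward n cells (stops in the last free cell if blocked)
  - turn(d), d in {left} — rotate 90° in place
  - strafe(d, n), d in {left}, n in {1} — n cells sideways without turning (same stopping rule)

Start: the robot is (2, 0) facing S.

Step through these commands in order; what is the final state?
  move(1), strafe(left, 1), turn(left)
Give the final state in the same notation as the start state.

begin: (2, 0) facing S
1. move(1) → (2, 0) facing S
2. strafe(left, 1) → (3, 0) facing S
3. turn(left) → (3, 0) facing E

(3, 0) facing E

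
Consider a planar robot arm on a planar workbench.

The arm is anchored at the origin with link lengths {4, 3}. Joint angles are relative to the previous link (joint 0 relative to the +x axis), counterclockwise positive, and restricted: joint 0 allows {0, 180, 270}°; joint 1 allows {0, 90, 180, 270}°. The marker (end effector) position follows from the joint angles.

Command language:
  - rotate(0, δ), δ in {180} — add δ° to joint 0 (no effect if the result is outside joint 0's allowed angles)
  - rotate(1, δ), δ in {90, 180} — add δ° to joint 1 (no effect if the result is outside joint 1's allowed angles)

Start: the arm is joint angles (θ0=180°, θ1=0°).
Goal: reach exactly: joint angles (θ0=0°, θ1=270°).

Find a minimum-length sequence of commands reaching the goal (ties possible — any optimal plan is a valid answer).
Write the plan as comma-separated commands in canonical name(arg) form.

start: joint angles (θ0=180°, θ1=0°)
step 1 (rotate(0, 180)): joint angles (θ0=0°, θ1=0°)
step 2 (rotate(1, 180)): joint angles (θ0=0°, θ1=180°)
step 3 (rotate(1, 90)): joint angles (θ0=0°, θ1=270°)
shorter routes all fall short; 3 is best.

rotate(0, 180), rotate(1, 180), rotate(1, 90)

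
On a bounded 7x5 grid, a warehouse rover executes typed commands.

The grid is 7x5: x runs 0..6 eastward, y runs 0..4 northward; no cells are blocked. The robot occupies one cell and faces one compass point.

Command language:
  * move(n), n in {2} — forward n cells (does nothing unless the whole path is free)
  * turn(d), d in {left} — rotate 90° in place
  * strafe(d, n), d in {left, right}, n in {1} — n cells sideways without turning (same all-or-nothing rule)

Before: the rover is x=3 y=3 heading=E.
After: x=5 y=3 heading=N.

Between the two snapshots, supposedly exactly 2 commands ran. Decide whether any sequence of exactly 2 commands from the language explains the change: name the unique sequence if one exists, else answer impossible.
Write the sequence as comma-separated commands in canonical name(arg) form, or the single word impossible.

key: order matters: swapping move(2) and turn(left) lands elsewhere
begin: x=3 y=3 heading=E
[1] after move(2): x=5 y=3 heading=E
[2] after turn(left): x=5 y=3 heading=N
no other 2-command option fits: unique.

move(2), turn(left)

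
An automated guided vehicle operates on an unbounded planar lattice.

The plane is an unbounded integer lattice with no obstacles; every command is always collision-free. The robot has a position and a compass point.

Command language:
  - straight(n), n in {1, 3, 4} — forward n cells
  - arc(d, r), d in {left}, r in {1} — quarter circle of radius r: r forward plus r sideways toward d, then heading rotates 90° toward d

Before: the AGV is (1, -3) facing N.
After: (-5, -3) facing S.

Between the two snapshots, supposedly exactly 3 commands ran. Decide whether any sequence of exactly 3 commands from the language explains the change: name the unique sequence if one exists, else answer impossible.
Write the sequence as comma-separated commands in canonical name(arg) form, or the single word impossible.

key: cell and facing (now S) both changed — the 3 commands mix motion and turning
t0: (1, -3) facing N
step 1 (arc(left, 1)): (0, -2) facing W
step 2 (straight(4)): (-4, -2) facing W
step 3 (arc(left, 1)): (-5, -3) facing S
uniquely the one of 64 3-step routes that fits.

arc(left, 1), straight(4), arc(left, 1)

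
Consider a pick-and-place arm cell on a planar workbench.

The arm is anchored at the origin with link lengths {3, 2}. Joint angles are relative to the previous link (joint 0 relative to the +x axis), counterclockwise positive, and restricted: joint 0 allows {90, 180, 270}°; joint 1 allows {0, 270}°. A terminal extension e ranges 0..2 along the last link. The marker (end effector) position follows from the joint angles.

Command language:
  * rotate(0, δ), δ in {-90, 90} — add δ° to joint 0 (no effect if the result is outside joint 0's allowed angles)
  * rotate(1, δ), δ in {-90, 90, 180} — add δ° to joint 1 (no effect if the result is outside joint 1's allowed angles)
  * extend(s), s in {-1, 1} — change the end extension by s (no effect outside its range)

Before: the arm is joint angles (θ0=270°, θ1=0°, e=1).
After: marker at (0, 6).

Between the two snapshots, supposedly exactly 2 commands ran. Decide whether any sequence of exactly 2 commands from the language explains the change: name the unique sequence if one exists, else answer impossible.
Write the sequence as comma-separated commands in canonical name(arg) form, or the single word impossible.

begin: joint angles (θ0=270°, θ1=0°, e=1)
[1] after rotate(0, -90): joint angles (θ0=180°, θ1=0°, e=1)
[2] after rotate(0, -90): joint angles (θ0=90°, θ1=0°, e=1)
no other 2-command option fits: unique.

rotate(0, -90), rotate(0, -90)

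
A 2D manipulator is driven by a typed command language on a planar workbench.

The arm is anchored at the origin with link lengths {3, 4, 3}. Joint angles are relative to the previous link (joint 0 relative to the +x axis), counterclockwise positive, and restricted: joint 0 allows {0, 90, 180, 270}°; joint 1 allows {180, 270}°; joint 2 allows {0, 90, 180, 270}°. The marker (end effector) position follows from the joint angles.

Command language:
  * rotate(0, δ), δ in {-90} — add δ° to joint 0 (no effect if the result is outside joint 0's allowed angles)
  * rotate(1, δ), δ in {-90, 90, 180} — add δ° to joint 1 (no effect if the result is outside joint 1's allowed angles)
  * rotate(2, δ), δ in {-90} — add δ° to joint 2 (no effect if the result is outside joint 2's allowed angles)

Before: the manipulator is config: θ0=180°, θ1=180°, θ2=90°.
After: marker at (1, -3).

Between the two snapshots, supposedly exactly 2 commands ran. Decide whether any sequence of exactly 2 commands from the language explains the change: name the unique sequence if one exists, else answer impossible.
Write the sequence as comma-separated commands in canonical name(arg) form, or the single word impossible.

initial: config: θ0=180°, θ1=180°, θ2=90°
[1] after rotate(2, -90): config: θ0=180°, θ1=180°, θ2=0°
[2] after rotate(2, -90): config: θ0=180°, θ1=180°, θ2=270°
all 25 alternatives checked — unique.

rotate(2, -90), rotate(2, -90)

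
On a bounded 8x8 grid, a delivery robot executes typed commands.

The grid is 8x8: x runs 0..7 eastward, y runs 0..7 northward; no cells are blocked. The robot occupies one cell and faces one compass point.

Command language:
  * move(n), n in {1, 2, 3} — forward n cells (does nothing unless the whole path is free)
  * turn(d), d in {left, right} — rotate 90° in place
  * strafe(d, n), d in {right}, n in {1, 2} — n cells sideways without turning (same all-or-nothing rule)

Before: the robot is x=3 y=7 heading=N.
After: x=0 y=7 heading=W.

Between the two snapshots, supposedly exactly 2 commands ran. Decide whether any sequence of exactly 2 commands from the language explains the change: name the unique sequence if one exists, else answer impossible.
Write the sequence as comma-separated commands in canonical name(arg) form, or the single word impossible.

key: position moved to (0,7) AND the heading swung to W — translation plus rotation needed
initial: x=3 y=7 heading=N
t=1 turn(left) ⇒ x=3 y=7 heading=W
t=2 move(3) ⇒ x=0 y=7 heading=W
no rival 2-sequence matches.

turn(left), move(3)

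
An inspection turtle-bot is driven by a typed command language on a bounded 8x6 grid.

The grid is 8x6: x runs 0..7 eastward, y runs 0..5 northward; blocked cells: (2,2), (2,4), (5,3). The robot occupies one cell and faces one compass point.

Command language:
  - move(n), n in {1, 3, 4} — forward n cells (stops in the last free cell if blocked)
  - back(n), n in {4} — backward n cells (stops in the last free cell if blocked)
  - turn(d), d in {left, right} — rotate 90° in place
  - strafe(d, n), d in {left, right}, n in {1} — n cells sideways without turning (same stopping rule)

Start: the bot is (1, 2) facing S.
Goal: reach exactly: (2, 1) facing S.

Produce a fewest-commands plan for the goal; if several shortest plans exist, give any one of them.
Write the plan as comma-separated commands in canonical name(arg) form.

begin: (1, 2) facing S
step 1 (move(1)): (1, 1) facing S
step 2 (strafe(left, 1)): (2, 1) facing S
no 1-step plan works, so 2 is optimal.

move(1), strafe(left, 1)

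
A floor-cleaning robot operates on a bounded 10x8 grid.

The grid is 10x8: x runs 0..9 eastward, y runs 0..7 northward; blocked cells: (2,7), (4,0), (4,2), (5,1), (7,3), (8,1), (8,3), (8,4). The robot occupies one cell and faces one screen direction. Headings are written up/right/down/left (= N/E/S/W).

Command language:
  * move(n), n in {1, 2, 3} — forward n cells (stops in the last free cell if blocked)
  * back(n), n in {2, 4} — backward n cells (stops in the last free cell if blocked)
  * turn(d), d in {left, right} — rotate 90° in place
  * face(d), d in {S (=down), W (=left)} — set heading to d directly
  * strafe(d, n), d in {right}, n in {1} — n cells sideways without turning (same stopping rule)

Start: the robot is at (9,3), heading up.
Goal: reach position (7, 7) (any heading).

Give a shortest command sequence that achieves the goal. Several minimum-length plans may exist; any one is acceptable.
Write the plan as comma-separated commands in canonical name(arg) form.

initial: at (9,3), heading up
t=1 face(S) ⇒ at (9,3), heading down
t=2 back(4) ⇒ at (9,7), heading down
t=3 strafe(right, 1) ⇒ at (8,7), heading down
t=4 strafe(right, 1) ⇒ at (7,7), heading down
minimal: 4 command(s), checked below 4.

face(S), back(4), strafe(right, 1), strafe(right, 1)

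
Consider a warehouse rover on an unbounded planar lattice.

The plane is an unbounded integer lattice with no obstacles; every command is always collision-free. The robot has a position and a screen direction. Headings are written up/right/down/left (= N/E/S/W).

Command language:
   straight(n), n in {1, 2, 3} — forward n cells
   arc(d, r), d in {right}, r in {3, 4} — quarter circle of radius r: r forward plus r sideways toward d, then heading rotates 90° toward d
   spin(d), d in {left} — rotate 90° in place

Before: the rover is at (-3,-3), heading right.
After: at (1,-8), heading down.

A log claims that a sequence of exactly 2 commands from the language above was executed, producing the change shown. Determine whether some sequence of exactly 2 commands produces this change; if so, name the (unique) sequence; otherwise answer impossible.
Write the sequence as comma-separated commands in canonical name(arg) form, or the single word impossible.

key: position moved to (1,-8) AND the heading swung to S — translation plus rotation needed
from: at (-3,-3), heading right
[1] after arc(right, 4): at (1,-7), heading down
[2] after straight(1): at (1,-8), heading down
no other 2-command option fits: unique.

arc(right, 4), straight(1)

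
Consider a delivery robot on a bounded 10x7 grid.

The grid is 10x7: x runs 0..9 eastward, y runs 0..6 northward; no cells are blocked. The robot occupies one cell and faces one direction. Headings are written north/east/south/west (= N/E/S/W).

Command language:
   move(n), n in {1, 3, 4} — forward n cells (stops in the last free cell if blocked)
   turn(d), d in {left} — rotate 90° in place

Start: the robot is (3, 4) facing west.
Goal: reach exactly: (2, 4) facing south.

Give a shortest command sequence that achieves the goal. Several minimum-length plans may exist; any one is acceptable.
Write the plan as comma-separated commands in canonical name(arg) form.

begin: (3, 4) facing west
step 1 (move(1)): (2, 4) facing west
step 2 (turn(left)): (2, 4) facing south
no 1-step plan works, so 2 is optimal.

move(1), turn(left)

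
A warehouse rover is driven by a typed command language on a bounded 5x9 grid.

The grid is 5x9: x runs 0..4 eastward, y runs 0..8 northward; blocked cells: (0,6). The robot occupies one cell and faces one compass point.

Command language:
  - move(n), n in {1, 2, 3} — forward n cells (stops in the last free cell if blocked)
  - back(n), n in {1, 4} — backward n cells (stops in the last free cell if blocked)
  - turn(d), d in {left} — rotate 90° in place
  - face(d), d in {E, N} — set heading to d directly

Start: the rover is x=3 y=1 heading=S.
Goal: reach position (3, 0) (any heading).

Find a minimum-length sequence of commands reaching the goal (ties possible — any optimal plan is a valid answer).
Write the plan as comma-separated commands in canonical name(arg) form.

start: x=3 y=1 heading=S
step 1 (move(3)): x=3 y=0 heading=S
minimal: 1 command(s), checked below 1.

move(3)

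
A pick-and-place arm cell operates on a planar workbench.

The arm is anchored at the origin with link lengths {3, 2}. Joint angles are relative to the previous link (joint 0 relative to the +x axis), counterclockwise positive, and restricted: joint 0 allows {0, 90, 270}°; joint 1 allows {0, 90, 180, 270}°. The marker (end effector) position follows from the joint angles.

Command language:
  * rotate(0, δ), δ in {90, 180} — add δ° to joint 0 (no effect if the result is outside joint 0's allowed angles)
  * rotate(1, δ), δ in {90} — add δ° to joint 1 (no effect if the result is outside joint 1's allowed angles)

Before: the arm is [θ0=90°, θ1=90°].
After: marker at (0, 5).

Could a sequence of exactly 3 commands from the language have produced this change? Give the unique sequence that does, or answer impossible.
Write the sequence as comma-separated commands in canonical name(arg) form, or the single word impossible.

from: [θ0=90°, θ1=90°]
[1] after rotate(1, 90): [θ0=90°, θ1=180°]
[2] after rotate(1, 90): [θ0=90°, θ1=270°]
[3] after rotate(1, 90): [θ0=90°, θ1=0°]
no other 3-command option fits: unique.

rotate(1, 90), rotate(1, 90), rotate(1, 90)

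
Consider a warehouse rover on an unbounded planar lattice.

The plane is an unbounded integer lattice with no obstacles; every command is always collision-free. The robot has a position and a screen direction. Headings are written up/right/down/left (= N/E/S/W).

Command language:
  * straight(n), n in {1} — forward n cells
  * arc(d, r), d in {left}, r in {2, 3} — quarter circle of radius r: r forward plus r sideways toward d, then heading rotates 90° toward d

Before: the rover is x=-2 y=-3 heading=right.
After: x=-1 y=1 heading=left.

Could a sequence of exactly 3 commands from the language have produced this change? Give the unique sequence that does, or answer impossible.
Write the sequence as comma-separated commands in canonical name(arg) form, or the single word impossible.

key: running arc(left, 2) before straight(1) would end elsewhere — order is forced
initial: x=-2 y=-3 heading=right
t=1 straight(1) ⇒ x=-1 y=-3 heading=right
t=2 arc(left, 2) ⇒ x=1 y=-1 heading=up
t=3 arc(left, 2) ⇒ x=-1 y=1 heading=left
no rival 3-sequence matches.

straight(1), arc(left, 2), arc(left, 2)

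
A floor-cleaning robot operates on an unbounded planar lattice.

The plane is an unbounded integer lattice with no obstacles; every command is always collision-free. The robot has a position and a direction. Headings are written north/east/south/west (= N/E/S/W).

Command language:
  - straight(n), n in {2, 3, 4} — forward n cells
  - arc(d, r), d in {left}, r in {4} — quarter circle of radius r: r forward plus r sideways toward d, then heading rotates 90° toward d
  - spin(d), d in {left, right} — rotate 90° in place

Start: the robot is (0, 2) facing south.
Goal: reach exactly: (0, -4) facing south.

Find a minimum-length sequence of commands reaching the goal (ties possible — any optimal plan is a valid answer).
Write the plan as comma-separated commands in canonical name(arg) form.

straight(4), straight(2)

initial: (0, 2) facing south
t=1 straight(4) ⇒ (0, -2) facing south
t=2 straight(2) ⇒ (0, -4) facing south
nothing shorter than 2 reaches the goal.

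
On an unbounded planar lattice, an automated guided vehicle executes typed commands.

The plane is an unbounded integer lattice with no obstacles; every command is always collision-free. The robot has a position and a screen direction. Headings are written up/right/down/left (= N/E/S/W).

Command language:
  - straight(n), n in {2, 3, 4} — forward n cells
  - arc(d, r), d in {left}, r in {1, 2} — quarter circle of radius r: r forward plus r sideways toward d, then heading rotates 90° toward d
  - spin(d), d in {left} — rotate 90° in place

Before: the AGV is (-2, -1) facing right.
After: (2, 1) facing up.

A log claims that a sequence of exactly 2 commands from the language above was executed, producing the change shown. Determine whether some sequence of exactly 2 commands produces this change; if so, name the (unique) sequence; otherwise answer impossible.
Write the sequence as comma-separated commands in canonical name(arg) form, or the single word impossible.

straight(2), arc(left, 2)

key: running arc(left, 2) before straight(2) would end elsewhere — order is forced
from: (-2, -1) facing right
[1] after straight(2): (0, -1) facing right
[2] after arc(left, 2): (2, 1) facing up
all 36 alternatives checked — unique.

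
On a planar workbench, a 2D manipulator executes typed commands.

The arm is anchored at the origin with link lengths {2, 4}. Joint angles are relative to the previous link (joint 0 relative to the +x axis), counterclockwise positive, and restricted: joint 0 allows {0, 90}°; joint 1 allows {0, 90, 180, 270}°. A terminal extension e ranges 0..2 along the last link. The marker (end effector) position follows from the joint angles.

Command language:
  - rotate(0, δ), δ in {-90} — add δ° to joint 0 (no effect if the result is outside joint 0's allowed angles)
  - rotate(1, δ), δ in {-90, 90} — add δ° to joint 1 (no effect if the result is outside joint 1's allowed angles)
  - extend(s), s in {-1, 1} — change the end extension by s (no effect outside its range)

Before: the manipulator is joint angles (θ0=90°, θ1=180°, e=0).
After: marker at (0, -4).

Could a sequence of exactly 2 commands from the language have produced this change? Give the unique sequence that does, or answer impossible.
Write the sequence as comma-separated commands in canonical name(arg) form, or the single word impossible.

from: joint angles (θ0=90°, θ1=180°, e=0)
t=1 extend(1) ⇒ joint angles (θ0=90°, θ1=180°, e=1)
t=2 extend(1) ⇒ joint angles (θ0=90°, θ1=180°, e=2)
no rival 2-sequence matches.

extend(1), extend(1)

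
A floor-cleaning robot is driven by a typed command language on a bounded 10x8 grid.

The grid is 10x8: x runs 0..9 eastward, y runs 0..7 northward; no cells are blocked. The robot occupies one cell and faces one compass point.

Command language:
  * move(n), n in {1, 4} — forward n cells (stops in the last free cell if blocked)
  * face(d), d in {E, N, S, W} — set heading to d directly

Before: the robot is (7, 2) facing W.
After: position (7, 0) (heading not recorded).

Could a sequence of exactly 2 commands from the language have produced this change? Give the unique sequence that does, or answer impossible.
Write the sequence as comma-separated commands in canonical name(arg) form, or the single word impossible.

face(S), move(4)

key: order matters: swapping face(S) and move(4) lands elsewhere
initial: (7, 2) facing W
t=1 face(S) ⇒ (7, 2) facing S
t=2 move(4) ⇒ (7, 0) facing S
no rival 2-sequence matches.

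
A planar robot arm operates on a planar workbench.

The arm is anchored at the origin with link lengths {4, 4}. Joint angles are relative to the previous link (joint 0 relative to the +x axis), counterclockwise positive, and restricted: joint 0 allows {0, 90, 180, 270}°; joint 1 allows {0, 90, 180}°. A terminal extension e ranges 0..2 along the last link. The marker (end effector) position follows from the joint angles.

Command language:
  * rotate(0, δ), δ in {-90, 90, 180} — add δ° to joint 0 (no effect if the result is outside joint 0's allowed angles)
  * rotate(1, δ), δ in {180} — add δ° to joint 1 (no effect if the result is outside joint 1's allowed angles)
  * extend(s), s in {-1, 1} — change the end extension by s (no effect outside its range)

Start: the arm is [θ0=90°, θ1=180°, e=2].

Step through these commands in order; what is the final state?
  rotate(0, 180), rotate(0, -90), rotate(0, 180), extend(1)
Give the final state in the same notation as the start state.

from: [θ0=90°, θ1=180°, e=2]
step 1 (rotate(0, 180)): [θ0=270°, θ1=180°, e=2]
step 2 (rotate(0, -90)): [θ0=180°, θ1=180°, e=2]
step 3 (rotate(0, 180)): [θ0=0°, θ1=180°, e=2]
step 4 (extend(1)): [θ0=0°, θ1=180°, e=2]

[θ0=0°, θ1=180°, e=2]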